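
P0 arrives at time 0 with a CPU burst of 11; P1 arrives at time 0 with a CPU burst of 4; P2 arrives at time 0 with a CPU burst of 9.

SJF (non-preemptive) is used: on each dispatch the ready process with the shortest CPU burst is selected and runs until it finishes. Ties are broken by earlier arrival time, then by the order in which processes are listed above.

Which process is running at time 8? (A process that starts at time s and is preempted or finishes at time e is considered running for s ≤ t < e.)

P2

Schedule: | P1 0-4 | P2 4-13 | P0 13-24 |
Completion: P0=24  P1=4  P2=13
Turnaround (C−A): P0=24  P1=4  P2=13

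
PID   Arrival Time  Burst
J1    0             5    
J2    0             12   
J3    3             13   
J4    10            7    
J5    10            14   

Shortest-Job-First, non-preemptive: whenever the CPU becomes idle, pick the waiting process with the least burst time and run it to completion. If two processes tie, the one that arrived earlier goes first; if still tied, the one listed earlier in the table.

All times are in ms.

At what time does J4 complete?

Gantt: | J1 0-5 | J2 5-17 | J4 17-24 | J3 24-37 | J5 37-51 |
Completion: J1=5  J2=17  J3=37  J4=24  J5=51
Turnaround (C−A): J1=5  J2=17  J3=34  J4=14  J5=41

24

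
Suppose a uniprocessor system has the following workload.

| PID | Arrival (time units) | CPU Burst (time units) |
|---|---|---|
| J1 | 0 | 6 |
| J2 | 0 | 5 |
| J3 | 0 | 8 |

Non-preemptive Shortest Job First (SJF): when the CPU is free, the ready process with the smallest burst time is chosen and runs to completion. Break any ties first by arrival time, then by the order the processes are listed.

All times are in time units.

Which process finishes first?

J2

Gantt: | J2 0-5 | J1 5-11 | J3 11-19 |
Completion: J1=11  J2=5  J3=19
Finish order: J2 → J1 → J3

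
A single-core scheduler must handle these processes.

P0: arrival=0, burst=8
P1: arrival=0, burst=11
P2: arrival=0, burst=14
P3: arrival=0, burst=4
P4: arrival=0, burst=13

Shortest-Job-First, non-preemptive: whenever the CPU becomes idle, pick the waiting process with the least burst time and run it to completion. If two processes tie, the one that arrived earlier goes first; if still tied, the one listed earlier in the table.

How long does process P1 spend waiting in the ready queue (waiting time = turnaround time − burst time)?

Gantt: | P3 0-4 | P0 4-12 | P1 12-23 | P4 23-36 | P2 36-50 |
Completion: P0=12  P1=23  P2=50  P3=4  P4=36
Turnaround (C−A): P0=12  P1=23  P2=50  P3=4  P4=36
Waiting(P1) = turnaround − burst = 23 − 11 = 12

12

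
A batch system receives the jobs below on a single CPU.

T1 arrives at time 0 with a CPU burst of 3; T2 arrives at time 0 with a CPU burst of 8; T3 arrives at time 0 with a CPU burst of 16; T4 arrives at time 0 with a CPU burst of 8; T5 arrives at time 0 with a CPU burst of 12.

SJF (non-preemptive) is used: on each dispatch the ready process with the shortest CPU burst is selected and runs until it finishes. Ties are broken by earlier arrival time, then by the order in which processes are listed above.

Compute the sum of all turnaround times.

Schedule: | T1 0-3 | T2 3-11 | T4 11-19 | T5 19-31 | T3 31-47 |
Completion: T1=3  T2=11  T3=47  T4=19  T5=31
Turnaround (C−A): T1=3  T2=11  T3=47  T4=19  T5=31
Turnaround = completion − arrival: T1=3, T2=11, T3=47, T4=19, T5=31
Total turnaround = 3 + 11 + 47 + 19 + 31 = 111

111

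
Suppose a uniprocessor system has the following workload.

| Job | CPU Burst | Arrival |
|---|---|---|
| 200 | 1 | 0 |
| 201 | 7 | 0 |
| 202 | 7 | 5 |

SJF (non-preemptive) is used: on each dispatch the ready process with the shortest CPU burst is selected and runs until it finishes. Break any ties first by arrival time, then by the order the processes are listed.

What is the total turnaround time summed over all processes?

Gantt: | 200 0-1 | 201 1-8 | 202 8-15 |
Completion: 200=1  201=8  202=15
Turnaround = completion − arrival: 200=1, 201=8, 202=10
Total turnaround = 1 + 8 + 10 = 19

19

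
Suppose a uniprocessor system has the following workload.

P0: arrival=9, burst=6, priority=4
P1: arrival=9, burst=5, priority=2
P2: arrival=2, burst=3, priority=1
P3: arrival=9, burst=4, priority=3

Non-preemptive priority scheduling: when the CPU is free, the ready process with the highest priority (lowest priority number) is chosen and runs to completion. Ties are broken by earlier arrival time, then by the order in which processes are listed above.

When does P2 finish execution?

Gantt: | idle 0-2 | P2 2-5 | idle 5-9 | P1 9-14 | P3 14-18 | P0 18-24 |
Completion: P0=24  P1=14  P2=5  P3=18
Turnaround (C−A): P0=15  P1=5  P2=3  P3=9

5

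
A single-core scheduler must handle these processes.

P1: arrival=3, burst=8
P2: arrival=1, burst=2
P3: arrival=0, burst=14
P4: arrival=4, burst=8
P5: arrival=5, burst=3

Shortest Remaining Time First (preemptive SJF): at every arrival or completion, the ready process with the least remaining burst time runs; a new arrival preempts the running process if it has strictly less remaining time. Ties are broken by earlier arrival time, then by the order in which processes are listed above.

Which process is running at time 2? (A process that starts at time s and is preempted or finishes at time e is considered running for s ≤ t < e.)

Gantt: | P3 0-1 | P2 1-3 | P1 3-5 | P5 5-8 | P1 8-14 | P4 14-22 | P3 22-35 |
Completion: P1=14  P2=3  P3=35  P4=22  P5=8

P2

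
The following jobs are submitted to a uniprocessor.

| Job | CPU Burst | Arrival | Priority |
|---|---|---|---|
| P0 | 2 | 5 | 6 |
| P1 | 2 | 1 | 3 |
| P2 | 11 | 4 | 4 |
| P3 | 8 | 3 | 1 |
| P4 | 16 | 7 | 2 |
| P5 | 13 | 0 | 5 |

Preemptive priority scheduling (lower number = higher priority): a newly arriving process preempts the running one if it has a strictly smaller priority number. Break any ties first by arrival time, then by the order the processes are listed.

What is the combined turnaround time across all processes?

Schedule: | P5 0-1 | P1 1-3 | P3 3-11 | P4 11-27 | P2 27-38 | P5 38-50 | P0 50-52 |
Completion: P0=52  P1=3  P2=38  P3=11  P4=27  P5=50
Turnaround (C−A): P0=47  P1=2  P2=34  P3=8  P4=20  P5=50
Turnaround = completion − arrival: P0=47, P1=2, P2=34, P3=8, P4=20, P5=50
Total turnaround = 47 + 2 + 34 + 8 + 20 + 50 = 161

161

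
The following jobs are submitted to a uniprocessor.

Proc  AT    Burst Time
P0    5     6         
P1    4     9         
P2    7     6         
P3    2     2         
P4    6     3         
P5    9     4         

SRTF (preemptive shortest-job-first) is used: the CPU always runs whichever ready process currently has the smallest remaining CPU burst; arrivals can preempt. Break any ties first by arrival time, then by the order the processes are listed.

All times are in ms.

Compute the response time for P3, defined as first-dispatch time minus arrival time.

0

Timeline: | idle 0-2 | P3 2-4 | P1 4-5 | P0 5-6 | P4 6-9 | P5 9-13 | P0 13-18 | P2 18-24 | P1 24-32 |
Completion: P0=18  P1=32  P2=24  P3=4  P4=9  P5=13
Turnaround (C−A): P0=13  P1=28  P2=17  P3=2  P4=3  P5=4
Response(P3) = first start − arrival = 2 − 2 = 0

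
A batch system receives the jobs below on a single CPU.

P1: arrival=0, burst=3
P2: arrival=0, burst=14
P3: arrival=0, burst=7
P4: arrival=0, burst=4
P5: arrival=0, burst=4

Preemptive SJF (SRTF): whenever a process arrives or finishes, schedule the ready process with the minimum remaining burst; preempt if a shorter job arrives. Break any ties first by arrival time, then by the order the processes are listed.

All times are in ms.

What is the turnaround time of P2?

Gantt: | P1 0-3 | P4 3-7 | P5 7-11 | P3 11-18 | P2 18-32 |
Completion: P1=3  P2=32  P3=18  P4=7  P5=11
Turnaround (C−A): P1=3  P2=32  P3=18  P4=7  P5=11
Turnaround(P2) = completion − arrival = 32 − 0 = 32

32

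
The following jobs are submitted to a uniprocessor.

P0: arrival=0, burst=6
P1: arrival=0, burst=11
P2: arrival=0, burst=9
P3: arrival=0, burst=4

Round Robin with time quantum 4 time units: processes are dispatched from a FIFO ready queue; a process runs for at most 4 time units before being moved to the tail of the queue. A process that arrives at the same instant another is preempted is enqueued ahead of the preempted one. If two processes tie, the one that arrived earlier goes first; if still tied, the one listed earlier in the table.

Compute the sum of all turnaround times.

93

Timeline: | P0 0-4 | P1 4-8 | P2 8-12 | P3 12-16 | P0 16-18 | P1 18-22 | P2 22-26 | P1 26-29 | P2 29-30 |
Completion: P0=18  P1=29  P2=30  P3=16
Turnaround = completion − arrival: P0=18, P1=29, P2=30, P3=16
Total turnaround = 18 + 29 + 30 + 16 = 93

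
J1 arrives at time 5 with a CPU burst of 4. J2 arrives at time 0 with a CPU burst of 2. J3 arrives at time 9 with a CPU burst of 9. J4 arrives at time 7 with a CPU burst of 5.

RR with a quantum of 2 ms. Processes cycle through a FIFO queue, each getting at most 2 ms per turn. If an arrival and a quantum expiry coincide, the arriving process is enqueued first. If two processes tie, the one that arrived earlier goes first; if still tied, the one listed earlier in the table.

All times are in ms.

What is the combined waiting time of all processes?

13

Gantt: | J2 0-2 | idle 2-5 | J1 5-7 | J4 7-9 | J1 9-11 | J3 11-13 | J4 13-15 | J3 15-17 | J4 17-18 | J3 18-23 |
Completion: J1=11  J2=2  J3=23  J4=18
Waiting = turnaround − burst: J1=2, J2=0, J3=5, J4=6
Total waiting = 2 + 0 + 5 + 6 = 13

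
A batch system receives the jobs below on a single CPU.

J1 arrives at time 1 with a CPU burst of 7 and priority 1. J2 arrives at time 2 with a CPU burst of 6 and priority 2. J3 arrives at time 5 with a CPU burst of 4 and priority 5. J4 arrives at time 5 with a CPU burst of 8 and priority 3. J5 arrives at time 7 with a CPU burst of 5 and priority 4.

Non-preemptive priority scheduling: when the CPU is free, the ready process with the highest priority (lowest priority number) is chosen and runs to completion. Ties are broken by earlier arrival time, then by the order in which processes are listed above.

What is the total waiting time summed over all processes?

52

Timeline: | idle 0-1 | J1 1-8 | J2 8-14 | J4 14-22 | J5 22-27 | J3 27-31 |
Completion: J1=8  J2=14  J3=31  J4=22  J5=27
Turnaround (C−A): J1=7  J2=12  J3=26  J4=17  J5=20
Waiting = turnaround − burst: J1=0, J2=6, J3=22, J4=9, J5=15
Total waiting = 0 + 6 + 22 + 9 + 15 = 52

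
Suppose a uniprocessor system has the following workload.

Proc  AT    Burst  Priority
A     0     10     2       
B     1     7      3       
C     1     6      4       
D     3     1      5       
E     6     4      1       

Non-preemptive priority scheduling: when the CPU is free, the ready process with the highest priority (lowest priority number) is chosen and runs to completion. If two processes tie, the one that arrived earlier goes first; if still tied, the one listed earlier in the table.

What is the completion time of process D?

Schedule: | A 0-10 | E 10-14 | B 14-21 | C 21-27 | D 27-28 |
Completion: A=10  B=21  C=27  D=28  E=14
Turnaround (C−A): A=10  B=20  C=26  D=25  E=8

28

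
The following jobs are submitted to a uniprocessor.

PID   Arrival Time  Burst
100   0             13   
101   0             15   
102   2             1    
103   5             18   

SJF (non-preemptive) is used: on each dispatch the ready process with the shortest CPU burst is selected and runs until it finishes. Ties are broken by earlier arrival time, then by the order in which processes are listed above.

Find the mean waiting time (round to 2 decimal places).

Timeline: | 100 0-13 | 102 13-14 | 101 14-29 | 103 29-47 |
Completion: 100=13  101=29  102=14  103=47
Turnaround (C−A): 100=13  101=29  102=12  103=42
Waiting times: 100=0, 101=14, 102=11, 103=24
Average waiting = (0+14+11+24) / 4 = 49/4 = 12.25

12.25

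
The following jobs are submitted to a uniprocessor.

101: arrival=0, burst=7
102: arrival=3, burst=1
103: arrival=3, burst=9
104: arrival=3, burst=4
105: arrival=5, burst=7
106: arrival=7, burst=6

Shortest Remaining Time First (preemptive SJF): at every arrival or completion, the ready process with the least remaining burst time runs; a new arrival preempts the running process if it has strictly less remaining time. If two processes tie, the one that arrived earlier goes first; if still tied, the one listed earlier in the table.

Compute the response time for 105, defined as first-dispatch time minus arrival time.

Timeline: | 101 0-3 | 102 3-4 | 101 4-8 | 104 8-12 | 106 12-18 | 105 18-25 | 103 25-34 |
Completion: 101=8  102=4  103=34  104=12  105=25  106=18
Turnaround (C−A): 101=8  102=1  103=31  104=9  105=20  106=11
Response(105) = first start − arrival = 18 − 5 = 13

13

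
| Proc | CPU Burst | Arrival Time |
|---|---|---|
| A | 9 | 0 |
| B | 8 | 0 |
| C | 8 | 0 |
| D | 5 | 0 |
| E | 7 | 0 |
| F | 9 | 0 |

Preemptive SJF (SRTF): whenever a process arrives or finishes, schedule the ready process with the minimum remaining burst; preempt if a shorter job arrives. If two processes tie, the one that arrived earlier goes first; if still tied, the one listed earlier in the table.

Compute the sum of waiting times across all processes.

Schedule: | D 0-5 | E 5-12 | B 12-20 | C 20-28 | A 28-37 | F 37-46 |
Completion: A=37  B=20  C=28  D=5  E=12  F=46
Turnaround (C−A): A=37  B=20  C=28  D=5  E=12  F=46
Waiting = turnaround − burst: A=28, B=12, C=20, D=0, E=5, F=37
Total waiting = 28 + 12 + 20 + 0 + 5 + 37 = 102

102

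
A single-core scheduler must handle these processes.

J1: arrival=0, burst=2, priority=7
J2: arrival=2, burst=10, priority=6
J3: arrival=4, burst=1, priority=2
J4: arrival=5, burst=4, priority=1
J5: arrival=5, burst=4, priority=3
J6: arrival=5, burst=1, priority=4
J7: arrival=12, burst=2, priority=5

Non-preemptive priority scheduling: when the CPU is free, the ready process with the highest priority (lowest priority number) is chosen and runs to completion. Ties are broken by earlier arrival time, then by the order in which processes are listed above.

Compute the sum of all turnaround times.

81

Schedule: | J1 0-2 | J2 2-12 | J4 12-16 | J3 16-17 | J5 17-21 | J6 21-22 | J7 22-24 |
Completion: J1=2  J2=12  J3=17  J4=16  J5=21  J6=22  J7=24
Turnaround (C−A): J1=2  J2=10  J3=13  J4=11  J5=16  J6=17  J7=12
Turnaround = completion − arrival: J1=2, J2=10, J3=13, J4=11, J5=16, J6=17, J7=12
Total turnaround = 2 + 10 + 13 + 11 + 16 + 17 + 12 = 81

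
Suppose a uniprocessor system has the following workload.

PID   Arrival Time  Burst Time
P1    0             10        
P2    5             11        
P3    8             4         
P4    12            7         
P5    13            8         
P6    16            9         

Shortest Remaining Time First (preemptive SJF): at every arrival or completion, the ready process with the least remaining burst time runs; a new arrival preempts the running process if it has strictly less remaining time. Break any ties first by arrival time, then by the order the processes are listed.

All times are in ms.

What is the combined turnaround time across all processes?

Gantt: | P1 0-10 | P3 10-14 | P4 14-21 | P5 21-29 | P6 29-38 | P2 38-49 |
Completion: P1=10  P2=49  P3=14  P4=21  P5=29  P6=38
Turnaround (C−A): P1=10  P2=44  P3=6  P4=9  P5=16  P6=22
Turnaround = completion − arrival: P1=10, P2=44, P3=6, P4=9, P5=16, P6=22
Total turnaround = 10 + 44 + 6 + 9 + 16 + 22 = 107

107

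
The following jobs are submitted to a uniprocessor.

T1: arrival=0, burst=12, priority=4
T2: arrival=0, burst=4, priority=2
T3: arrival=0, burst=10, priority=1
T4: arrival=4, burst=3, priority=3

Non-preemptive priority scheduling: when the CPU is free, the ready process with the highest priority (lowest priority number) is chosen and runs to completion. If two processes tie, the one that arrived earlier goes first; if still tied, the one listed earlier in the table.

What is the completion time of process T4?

Schedule: | T3 0-10 | T2 10-14 | T4 14-17 | T1 17-29 |
Completion: T1=29  T2=14  T3=10  T4=17
Turnaround (C−A): T1=29  T2=14  T3=10  T4=13

17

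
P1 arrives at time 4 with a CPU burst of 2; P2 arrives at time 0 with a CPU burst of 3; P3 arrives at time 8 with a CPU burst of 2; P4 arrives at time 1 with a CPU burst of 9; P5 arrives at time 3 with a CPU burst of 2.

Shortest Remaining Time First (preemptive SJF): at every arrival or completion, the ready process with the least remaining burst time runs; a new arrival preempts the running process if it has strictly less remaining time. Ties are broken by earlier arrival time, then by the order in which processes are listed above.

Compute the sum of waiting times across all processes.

9

Schedule: | P2 0-3 | P5 3-5 | P1 5-7 | P4 7-8 | P3 8-10 | P4 10-18 |
Completion: P1=7  P2=3  P3=10  P4=18  P5=5
Waiting = turnaround − burst: P1=1, P2=0, P3=0, P4=8, P5=0
Total waiting = 1 + 0 + 0 + 8 + 0 = 9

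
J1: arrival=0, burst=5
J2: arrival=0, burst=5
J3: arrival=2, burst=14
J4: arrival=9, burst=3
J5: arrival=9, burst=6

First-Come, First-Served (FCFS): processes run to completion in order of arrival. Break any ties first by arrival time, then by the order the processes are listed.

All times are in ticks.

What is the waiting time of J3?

Gantt: | J1 0-5 | J2 5-10 | J3 10-24 | J4 24-27 | J5 27-33 |
Completion: J1=5  J2=10  J3=24  J4=27  J5=33
Turnaround (C−A): J1=5  J2=10  J3=22  J4=18  J5=24
Waiting(J3) = turnaround − burst = 22 − 14 = 8

8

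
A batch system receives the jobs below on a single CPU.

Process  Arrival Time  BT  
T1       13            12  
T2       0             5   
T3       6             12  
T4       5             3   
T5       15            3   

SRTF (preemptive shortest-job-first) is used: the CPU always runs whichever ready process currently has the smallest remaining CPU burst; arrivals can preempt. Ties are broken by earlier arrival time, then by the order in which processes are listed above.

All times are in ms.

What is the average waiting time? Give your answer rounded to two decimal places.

3.00

Schedule: | T2 0-5 | T4 5-8 | T3 8-15 | T5 15-18 | T3 18-23 | T1 23-35 |
Completion: T1=35  T2=5  T3=23  T4=8  T5=18
Waiting times: T1=10, T2=0, T3=5, T4=0, T5=0
Average waiting = (10+0+5+0+0) / 5 = 15/5 = 3.00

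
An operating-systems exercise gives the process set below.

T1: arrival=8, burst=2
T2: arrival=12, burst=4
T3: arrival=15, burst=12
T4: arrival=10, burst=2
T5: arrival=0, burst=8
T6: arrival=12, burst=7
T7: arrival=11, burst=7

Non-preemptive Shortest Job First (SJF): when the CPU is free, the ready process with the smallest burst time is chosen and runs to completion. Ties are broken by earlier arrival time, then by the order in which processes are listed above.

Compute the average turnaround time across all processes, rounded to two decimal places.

Timeline: | T5 0-8 | T1 8-10 | T4 10-12 | T2 12-16 | T7 16-23 | T6 23-30 | T3 30-42 |
Completion: T1=10  T2=16  T3=42  T4=12  T5=8  T6=30  T7=23
Turnaround times: T1=2, T2=4, T3=27, T4=2, T5=8, T6=18, T7=12
Average turnaround = (2+4+27+2+8+18+12) / 7 = 73/7 = 10.43

10.43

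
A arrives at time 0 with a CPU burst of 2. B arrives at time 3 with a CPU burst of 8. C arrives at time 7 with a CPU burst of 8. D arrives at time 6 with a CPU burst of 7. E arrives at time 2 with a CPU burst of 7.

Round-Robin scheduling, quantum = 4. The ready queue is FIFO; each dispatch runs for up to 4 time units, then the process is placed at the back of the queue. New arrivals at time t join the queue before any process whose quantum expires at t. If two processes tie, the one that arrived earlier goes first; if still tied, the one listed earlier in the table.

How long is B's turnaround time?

Schedule: | A 0-2 | E 2-6 | B 6-10 | D 10-14 | E 14-17 | C 17-21 | B 21-25 | D 25-28 | C 28-32 |
Completion: A=2  B=25  C=32  D=28  E=17
Turnaround (C−A): A=2  B=22  C=25  D=22  E=15
Turnaround(B) = completion − arrival = 25 − 3 = 22

22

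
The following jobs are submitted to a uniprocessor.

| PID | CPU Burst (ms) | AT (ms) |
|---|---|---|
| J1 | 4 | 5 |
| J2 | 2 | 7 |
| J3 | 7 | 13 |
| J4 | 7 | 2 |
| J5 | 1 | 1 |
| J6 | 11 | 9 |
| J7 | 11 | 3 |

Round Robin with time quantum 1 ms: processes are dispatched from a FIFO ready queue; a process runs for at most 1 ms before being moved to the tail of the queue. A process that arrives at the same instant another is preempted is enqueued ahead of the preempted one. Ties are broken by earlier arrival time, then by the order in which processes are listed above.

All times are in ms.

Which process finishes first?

Timeline: | idle 0-1 | J5 1-2 | J4 2-3 | J7 3-4 | J4 4-5 | J7 5-6 | J1 6-7 | J4 7-8 | J7 8-9 | J2 9-10 | J1 10-11 | J4 11-12 | J6 12-13 | J7 13-14 | J2 14-15 | J1 15-16 | J4 16-17 | J3 17-18 | J6 18-19 | J7 19-20 | J1 20-21 | J4 21-22 | J3 22-23 | J6 23-24 | J7 24-25 | J4 25-26 | J3 26-27 | J6 27-28 | J7 28-29 | J3 29-30 | J6 30-31 | J7 31-32 | J3 32-33 | J6 33-34 | J7 34-35 | J3 35-36 | J6 36-37 | J7 37-38 | J3 38-39 | J6 39-40 | J7 40-41 | J6 41-44 |
Completion: J1=21  J2=15  J3=39  J4=26  J5=2  J6=44  J7=41
Finish order: J5 → J2 → J1 → J4 → J3 → J7 → J6

J5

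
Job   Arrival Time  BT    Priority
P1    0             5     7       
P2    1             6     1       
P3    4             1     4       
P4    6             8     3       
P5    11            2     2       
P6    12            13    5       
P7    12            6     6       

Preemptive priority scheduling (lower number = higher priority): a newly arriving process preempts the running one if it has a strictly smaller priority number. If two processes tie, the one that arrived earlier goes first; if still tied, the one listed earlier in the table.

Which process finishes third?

P4

Timeline: | P1 0-1 | P2 1-7 | P4 7-11 | P5 11-13 | P4 13-17 | P3 17-18 | P6 18-31 | P7 31-37 | P1 37-41 |
Completion: P1=41  P2=7  P3=18  P4=17  P5=13  P6=31  P7=37
Turnaround (C−A): P1=41  P2=6  P3=14  P4=11  P5=2  P6=19  P7=25
Finish order: P2 → P5 → P4 → P3 → P6 → P7 → P1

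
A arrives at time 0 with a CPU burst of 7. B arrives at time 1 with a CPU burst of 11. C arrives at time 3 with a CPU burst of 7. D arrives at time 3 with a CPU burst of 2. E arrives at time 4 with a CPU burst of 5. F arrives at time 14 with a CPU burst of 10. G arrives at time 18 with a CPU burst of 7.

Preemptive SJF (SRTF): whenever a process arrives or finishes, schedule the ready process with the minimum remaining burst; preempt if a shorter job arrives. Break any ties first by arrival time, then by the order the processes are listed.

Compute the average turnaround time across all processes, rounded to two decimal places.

17.29

Gantt: | A 0-3 | D 3-5 | A 5-9 | E 9-14 | C 14-21 | G 21-28 | F 28-38 | B 38-49 |
Completion: A=9  B=49  C=21  D=5  E=14  F=38  G=28
Turnaround (C−A): A=9  B=48  C=18  D=2  E=10  F=24  G=10
Turnaround times: A=9, B=48, C=18, D=2, E=10, F=24, G=10
Average turnaround = (9+48+18+2+10+24+10) / 7 = 121/7 = 17.29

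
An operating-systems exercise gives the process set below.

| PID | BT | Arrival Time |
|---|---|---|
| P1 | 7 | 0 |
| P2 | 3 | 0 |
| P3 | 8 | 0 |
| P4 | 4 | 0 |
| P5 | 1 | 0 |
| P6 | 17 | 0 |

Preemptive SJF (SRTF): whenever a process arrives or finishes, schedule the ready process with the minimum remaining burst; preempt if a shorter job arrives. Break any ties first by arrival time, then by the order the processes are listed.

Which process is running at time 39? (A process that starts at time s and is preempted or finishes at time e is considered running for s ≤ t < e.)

Timeline: | P5 0-1 | P2 1-4 | P4 4-8 | P1 8-15 | P3 15-23 | P6 23-40 |
Completion: P1=15  P2=4  P3=23  P4=8  P5=1  P6=40
Turnaround (C−A): P1=15  P2=4  P3=23  P4=8  P5=1  P6=40

P6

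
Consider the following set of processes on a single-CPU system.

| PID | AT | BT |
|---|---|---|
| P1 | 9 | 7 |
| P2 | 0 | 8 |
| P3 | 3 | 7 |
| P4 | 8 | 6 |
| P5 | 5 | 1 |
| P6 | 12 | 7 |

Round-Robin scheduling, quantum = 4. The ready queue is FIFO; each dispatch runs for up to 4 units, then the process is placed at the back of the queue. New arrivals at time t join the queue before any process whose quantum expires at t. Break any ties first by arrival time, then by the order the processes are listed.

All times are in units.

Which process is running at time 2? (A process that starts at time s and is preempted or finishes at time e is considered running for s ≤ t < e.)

Schedule: | P2 0-4 | P3 4-8 | P2 8-12 | P5 12-13 | P4 13-17 | P3 17-20 | P1 20-24 | P6 24-28 | P4 28-30 | P1 30-33 | P6 33-36 |
Completion: P1=33  P2=12  P3=20  P4=30  P5=13  P6=36

P2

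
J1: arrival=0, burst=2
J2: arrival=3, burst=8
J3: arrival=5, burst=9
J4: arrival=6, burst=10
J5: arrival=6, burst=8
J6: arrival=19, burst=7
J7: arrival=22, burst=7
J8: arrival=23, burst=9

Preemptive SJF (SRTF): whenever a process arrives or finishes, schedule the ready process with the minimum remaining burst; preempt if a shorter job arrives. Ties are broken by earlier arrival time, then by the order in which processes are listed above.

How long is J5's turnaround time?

13

Schedule: | J1 0-2 | idle 2-3 | J2 3-11 | J5 11-19 | J6 19-26 | J7 26-33 | J3 33-42 | J8 42-51 | J4 51-61 |
Completion: J1=2  J2=11  J3=42  J4=61  J5=19  J6=26  J7=33  J8=51
Turnaround (C−A): J1=2  J2=8  J3=37  J4=55  J5=13  J6=7  J7=11  J8=28
Turnaround(J5) = completion − arrival = 19 − 6 = 13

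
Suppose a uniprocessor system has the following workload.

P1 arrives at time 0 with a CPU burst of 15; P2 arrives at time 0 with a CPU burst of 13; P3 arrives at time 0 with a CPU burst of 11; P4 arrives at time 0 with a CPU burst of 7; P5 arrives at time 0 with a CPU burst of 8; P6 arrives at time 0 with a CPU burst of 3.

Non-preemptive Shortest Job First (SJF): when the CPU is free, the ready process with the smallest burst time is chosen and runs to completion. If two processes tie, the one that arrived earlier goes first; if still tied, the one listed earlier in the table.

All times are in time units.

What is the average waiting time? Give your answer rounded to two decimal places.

Schedule: | P6 0-3 | P4 3-10 | P5 10-18 | P3 18-29 | P2 29-42 | P1 42-57 |
Completion: P1=57  P2=42  P3=29  P4=10  P5=18  P6=3
Waiting times: P1=42, P2=29, P3=18, P4=3, P5=10, P6=0
Average waiting = (42+29+18+3+10+0) / 6 = 102/6 = 17.00

17.00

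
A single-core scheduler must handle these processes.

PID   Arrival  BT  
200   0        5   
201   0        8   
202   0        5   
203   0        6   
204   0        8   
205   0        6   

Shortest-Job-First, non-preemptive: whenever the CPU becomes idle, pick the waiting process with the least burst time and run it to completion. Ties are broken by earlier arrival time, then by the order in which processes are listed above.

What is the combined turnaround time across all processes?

Gantt: | 200 0-5 | 202 5-10 | 203 10-16 | 205 16-22 | 201 22-30 | 204 30-38 |
Completion: 200=5  201=30  202=10  203=16  204=38  205=22
Turnaround = completion − arrival: 200=5, 201=30, 202=10, 203=16, 204=38, 205=22
Total turnaround = 5 + 30 + 10 + 16 + 38 + 22 = 121

121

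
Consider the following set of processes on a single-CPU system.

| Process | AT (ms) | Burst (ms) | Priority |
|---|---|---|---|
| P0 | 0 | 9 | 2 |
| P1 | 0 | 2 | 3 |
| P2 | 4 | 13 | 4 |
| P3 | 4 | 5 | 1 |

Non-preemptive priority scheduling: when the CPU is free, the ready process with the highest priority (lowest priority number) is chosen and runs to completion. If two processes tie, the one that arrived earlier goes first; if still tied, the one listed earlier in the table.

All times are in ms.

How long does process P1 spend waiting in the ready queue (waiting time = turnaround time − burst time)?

14

Schedule: | P0 0-9 | P3 9-14 | P1 14-16 | P2 16-29 |
Completion: P0=9  P1=16  P2=29  P3=14
Waiting(P1) = turnaround − burst = 16 − 2 = 14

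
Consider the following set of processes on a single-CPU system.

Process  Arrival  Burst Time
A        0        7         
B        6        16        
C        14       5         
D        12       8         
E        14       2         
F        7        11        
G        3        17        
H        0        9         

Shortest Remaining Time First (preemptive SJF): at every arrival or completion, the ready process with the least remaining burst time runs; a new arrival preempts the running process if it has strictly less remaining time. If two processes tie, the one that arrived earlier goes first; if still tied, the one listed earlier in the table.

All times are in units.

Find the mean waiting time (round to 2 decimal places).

17.38

Schedule: | A 0-7 | H 7-16 | E 16-18 | C 18-23 | D 23-31 | F 31-42 | B 42-58 | G 58-75 |
Completion: A=7  B=58  C=23  D=31  E=18  F=42  G=75  H=16
Waiting times: A=0, B=36, C=4, D=11, E=2, F=24, G=55, H=7
Average waiting = (0+36+4+11+2+24+55+7) / 8 = 139/8 = 17.38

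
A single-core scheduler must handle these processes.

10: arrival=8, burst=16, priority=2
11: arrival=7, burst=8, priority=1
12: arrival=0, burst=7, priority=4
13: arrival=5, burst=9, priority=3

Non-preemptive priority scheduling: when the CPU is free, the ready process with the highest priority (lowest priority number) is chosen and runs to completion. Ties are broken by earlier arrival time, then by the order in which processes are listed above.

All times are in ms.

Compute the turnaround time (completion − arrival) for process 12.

7

Gantt: | 12 0-7 | 11 7-15 | 10 15-31 | 13 31-40 |
Completion: 10=31  11=15  12=7  13=40
Turnaround(12) = completion − arrival = 7 − 0 = 7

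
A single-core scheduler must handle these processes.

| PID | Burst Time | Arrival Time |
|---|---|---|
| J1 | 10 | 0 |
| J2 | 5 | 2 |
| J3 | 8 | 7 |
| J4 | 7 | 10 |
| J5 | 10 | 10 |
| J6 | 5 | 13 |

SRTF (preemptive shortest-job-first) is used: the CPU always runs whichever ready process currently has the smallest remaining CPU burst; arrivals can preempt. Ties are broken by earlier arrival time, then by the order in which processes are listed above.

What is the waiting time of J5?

25

Schedule: | J1 0-2 | J2 2-7 | J1 7-15 | J6 15-20 | J4 20-27 | J3 27-35 | J5 35-45 |
Completion: J1=15  J2=7  J3=35  J4=27  J5=45  J6=20
Turnaround (C−A): J1=15  J2=5  J3=28  J4=17  J5=35  J6=7
Waiting(J5) = turnaround − burst = 35 − 10 = 25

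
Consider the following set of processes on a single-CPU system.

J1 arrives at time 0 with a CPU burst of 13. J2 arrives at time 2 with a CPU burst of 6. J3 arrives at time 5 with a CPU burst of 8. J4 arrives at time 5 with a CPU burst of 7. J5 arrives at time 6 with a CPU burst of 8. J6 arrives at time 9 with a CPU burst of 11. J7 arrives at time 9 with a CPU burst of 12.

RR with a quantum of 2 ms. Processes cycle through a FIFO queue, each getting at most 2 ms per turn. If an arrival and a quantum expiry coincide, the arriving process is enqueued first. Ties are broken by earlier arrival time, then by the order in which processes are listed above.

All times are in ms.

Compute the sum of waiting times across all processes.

251

Timeline: | J1 0-2 | J2 2-4 | J1 4-6 | J2 6-8 | J3 8-10 | J4 10-12 | J5 12-14 | J1 14-16 | J2 16-18 | J6 18-20 | J7 20-22 | J3 22-24 | J4 24-26 | J5 26-28 | J1 28-30 | J6 30-32 | J7 32-34 | J3 34-36 | J4 36-38 | J5 38-40 | J1 40-42 | J6 42-44 | J7 44-46 | J3 46-48 | J4 48-49 | J5 49-51 | J1 51-53 | J6 53-55 | J7 55-57 | J1 57-58 | J6 58-60 | J7 60-62 | J6 62-63 | J7 63-65 |
Completion: J1=58  J2=18  J3=48  J4=49  J5=51  J6=63  J7=65
Turnaround (C−A): J1=58  J2=16  J3=43  J4=44  J5=45  J6=54  J7=56
Waiting = turnaround − burst: J1=45, J2=10, J3=35, J4=37, J5=37, J6=43, J7=44
Total waiting = 45 + 10 + 35 + 37 + 37 + 43 + 44 = 251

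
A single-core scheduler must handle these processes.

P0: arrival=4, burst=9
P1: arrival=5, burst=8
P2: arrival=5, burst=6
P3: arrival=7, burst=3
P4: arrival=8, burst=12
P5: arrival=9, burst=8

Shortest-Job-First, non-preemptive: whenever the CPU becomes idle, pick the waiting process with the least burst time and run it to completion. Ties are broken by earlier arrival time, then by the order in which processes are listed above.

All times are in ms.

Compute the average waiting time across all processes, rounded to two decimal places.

14.17

Gantt: | idle 0-4 | P0 4-13 | P3 13-16 | P2 16-22 | P1 22-30 | P5 30-38 | P4 38-50 |
Completion: P0=13  P1=30  P2=22  P3=16  P4=50  P5=38
Waiting times: P0=0, P1=17, P2=11, P3=6, P4=30, P5=21
Average waiting = (0+17+11+6+30+21) / 6 = 85/6 = 14.17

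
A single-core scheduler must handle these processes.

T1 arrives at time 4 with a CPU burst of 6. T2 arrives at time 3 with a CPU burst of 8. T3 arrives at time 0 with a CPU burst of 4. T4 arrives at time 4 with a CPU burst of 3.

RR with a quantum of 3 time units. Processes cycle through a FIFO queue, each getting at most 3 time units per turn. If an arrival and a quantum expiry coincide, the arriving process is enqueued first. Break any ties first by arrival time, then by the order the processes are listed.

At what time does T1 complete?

19

Gantt: | T3 0-3 | T2 3-6 | T3 6-7 | T1 7-10 | T4 10-13 | T2 13-16 | T1 16-19 | T2 19-21 |
Completion: T1=19  T2=21  T3=7  T4=13
Turnaround (C−A): T1=15  T2=18  T3=7  T4=9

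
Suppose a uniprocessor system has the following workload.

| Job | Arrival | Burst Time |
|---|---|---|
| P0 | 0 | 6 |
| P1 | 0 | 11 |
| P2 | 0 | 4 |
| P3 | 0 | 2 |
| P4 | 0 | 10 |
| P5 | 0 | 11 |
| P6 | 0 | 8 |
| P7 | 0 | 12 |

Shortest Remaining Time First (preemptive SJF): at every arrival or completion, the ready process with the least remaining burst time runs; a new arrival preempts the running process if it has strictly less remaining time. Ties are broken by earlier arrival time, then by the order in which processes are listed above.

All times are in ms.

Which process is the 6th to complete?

P1

Gantt: | P3 0-2 | P2 2-6 | P0 6-12 | P6 12-20 | P4 20-30 | P1 30-41 | P5 41-52 | P7 52-64 |
Completion: P0=12  P1=41  P2=6  P3=2  P4=30  P5=52  P6=20  P7=64
Turnaround (C−A): P0=12  P1=41  P2=6  P3=2  P4=30  P5=52  P6=20  P7=64
Finish order: P3 → P2 → P0 → P6 → P4 → P1 → P5 → P7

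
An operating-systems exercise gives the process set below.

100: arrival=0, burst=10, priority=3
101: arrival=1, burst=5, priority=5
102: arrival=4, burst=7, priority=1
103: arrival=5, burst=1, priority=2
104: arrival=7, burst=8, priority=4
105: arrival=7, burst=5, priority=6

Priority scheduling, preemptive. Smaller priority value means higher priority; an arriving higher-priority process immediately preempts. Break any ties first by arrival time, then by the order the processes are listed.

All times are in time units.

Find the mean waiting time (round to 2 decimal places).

12.33

Schedule: | 100 0-4 | 102 4-11 | 103 11-12 | 100 12-18 | 104 18-26 | 101 26-31 | 105 31-36 |
Completion: 100=18  101=31  102=11  103=12  104=26  105=36
Turnaround (C−A): 100=18  101=30  102=7  103=7  104=19  105=29
Waiting times: 100=8, 101=25, 102=0, 103=6, 104=11, 105=24
Average waiting = (8+25+0+6+11+24) / 6 = 74/6 = 12.33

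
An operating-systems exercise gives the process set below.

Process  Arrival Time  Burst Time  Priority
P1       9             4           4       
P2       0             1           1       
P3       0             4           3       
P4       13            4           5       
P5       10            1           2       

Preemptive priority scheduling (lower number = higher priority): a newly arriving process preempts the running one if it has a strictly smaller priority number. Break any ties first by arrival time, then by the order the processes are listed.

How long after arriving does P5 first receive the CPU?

0

Timeline: | P2 0-1 | P3 1-5 | idle 5-9 | P1 9-10 | P5 10-11 | P1 11-14 | P4 14-18 |
Completion: P1=14  P2=1  P3=5  P4=18  P5=11
Response(P5) = first start − arrival = 10 − 10 = 0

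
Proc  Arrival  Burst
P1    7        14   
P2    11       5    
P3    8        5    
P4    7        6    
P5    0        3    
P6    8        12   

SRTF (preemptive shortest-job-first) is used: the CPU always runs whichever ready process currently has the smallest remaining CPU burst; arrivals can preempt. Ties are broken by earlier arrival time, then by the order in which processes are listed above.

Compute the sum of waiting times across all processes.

55

Timeline: | P5 0-3 | idle 3-7 | P4 7-13 | P3 13-18 | P2 18-23 | P6 23-35 | P1 35-49 |
Completion: P1=49  P2=23  P3=18  P4=13  P5=3  P6=35
Turnaround (C−A): P1=42  P2=12  P3=10  P4=6  P5=3  P6=27
Waiting = turnaround − burst: P1=28, P2=7, P3=5, P4=0, P5=0, P6=15
Total waiting = 28 + 7 + 5 + 0 + 0 + 15 = 55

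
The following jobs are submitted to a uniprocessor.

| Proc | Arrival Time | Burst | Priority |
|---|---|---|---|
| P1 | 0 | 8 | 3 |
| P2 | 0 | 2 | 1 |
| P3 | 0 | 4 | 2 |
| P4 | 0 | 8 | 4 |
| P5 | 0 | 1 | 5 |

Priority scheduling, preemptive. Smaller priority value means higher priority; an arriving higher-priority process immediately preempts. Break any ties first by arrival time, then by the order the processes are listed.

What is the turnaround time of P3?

Schedule: | P2 0-2 | P3 2-6 | P1 6-14 | P4 14-22 | P5 22-23 |
Completion: P1=14  P2=2  P3=6  P4=22  P5=23
Turnaround (C−A): P1=14  P2=2  P3=6  P4=22  P5=23
Turnaround(P3) = completion − arrival = 6 − 0 = 6

6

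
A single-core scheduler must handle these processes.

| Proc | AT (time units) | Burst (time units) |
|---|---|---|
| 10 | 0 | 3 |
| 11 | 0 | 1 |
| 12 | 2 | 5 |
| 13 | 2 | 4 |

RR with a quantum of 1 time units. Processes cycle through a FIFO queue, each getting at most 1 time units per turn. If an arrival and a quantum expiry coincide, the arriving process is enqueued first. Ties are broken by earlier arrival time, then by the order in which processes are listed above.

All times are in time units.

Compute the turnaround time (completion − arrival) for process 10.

6

Timeline: | 10 0-1 | 11 1-2 | 10 2-3 | 12 3-4 | 13 4-5 | 10 5-6 | 12 6-7 | 13 7-8 | 12 8-9 | 13 9-10 | 12 10-11 | 13 11-12 | 12 12-13 |
Completion: 10=6  11=2  12=13  13=12
Turnaround (C−A): 10=6  11=2  12=11  13=10
Turnaround(10) = completion − arrival = 6 − 0 = 6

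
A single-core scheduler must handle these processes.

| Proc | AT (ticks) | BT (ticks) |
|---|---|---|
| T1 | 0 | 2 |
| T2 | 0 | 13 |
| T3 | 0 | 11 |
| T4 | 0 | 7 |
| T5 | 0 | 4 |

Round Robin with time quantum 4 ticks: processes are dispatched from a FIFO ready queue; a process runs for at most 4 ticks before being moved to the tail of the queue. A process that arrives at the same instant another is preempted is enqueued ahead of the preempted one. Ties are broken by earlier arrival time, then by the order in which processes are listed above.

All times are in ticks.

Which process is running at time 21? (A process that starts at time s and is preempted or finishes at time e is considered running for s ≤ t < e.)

T2

Gantt: | T1 0-2 | T2 2-6 | T3 6-10 | T4 10-14 | T5 14-18 | T2 18-22 | T3 22-26 | T4 26-29 | T2 29-33 | T3 33-36 | T2 36-37 |
Completion: T1=2  T2=37  T3=36  T4=29  T5=18
Turnaround (C−A): T1=2  T2=37  T3=36  T4=29  T5=18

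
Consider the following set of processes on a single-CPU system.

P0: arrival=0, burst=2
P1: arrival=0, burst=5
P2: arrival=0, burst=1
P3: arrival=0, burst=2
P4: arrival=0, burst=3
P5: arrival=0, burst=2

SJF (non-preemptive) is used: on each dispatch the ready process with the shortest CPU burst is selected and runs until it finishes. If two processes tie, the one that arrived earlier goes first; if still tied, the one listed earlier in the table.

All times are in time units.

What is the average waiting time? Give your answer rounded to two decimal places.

Gantt: | P2 0-1 | P0 1-3 | P3 3-5 | P5 5-7 | P4 7-10 | P1 10-15 |
Completion: P0=3  P1=15  P2=1  P3=5  P4=10  P5=7
Turnaround (C−A): P0=3  P1=15  P2=1  P3=5  P4=10  P5=7
Waiting times: P0=1, P1=10, P2=0, P3=3, P4=7, P5=5
Average waiting = (1+10+0+3+7+5) / 6 = 26/6 = 4.33

4.33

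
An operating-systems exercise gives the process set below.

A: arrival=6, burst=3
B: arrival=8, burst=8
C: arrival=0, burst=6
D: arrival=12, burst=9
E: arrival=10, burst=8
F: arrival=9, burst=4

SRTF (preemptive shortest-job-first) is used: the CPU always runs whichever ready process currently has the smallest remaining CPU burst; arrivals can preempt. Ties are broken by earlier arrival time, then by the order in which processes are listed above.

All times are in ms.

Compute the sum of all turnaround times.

Timeline: | C 0-6 | A 6-9 | F 9-13 | B 13-21 | E 21-29 | D 29-38 |
Completion: A=9  B=21  C=6  D=38  E=29  F=13
Turnaround = completion − arrival: A=3, B=13, C=6, D=26, E=19, F=4
Total turnaround = 3 + 13 + 6 + 26 + 19 + 4 = 71

71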